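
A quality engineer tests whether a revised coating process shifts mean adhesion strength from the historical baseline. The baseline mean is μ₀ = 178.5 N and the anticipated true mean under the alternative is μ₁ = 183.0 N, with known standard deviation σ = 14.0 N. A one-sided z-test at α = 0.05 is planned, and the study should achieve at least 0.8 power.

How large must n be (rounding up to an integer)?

Standardized effect: d = |μ₁ − μ₀| / σ = |183.0 − 178.5| / 14.0 = 0.3214
Set Φ(δ − 1.645) = 0.8; then δ − 1.645 = Φ⁻¹(0.8) = 0.842, giving δ = 2.486.
δ = d·√n ⇒ n = (δ/d)² = (2.486 / 0.3214)² = 59.84.
Rounding up, n = 60.

n = 60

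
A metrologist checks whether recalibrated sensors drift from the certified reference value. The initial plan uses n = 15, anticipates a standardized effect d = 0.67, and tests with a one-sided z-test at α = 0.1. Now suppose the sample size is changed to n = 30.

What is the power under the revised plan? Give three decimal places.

Power ≈ 0.992

With n = 30: δ = d·√n = 0.67 × √30 = 3.6697. Critical value z_{0.1} = 1.282.
Revised power = Φ(δ − 1.282) = Φ(2.388) = 0.9915.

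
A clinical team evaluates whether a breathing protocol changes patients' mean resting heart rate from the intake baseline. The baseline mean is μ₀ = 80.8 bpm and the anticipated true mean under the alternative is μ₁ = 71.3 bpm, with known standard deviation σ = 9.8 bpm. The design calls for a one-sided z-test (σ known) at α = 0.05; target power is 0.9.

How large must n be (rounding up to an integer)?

n = 10

Standardized effect: d = |μ₁ − μ₀| / σ = |71.3 − 80.8| / 9.8 = 0.9694
For power 0.9 need Φ(δ − z_{0.05}) = 0.9, so δ = z_{0.05} + z_{0.10} = 1.645 + 1.282 = 2.926.
δ = d·√n ⇒ n = (δ/d)² = (2.926 / 0.9694)² = 9.11.
Round up to the next whole unit.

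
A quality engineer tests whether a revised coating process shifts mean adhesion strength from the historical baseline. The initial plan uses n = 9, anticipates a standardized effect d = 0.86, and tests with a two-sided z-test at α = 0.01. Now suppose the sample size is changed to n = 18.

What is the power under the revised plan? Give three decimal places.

Power ≈ 0.858

With n = 18: δ = d·√n = 0.86 × √18 = 3.6487. Critical value z_{0.005} = 2.576.
Revised power = Φ(δ − 2.576) + Φ(−δ − 2.576) = Φ(1.073) + Φ(-6.225) = 0.8583 + 0.0000 = 0.8583.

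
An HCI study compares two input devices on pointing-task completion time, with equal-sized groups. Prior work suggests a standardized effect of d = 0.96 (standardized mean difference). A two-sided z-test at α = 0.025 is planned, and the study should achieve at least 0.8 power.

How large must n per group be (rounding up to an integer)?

For power 0.8 need Φ(δ − z_{0.0125}) = 0.8, so δ = z_{0.0125} + z_{0.20} = 2.241 + 0.842 = 3.083.
(The Φ(−δ − z_{α/2}) term is vanishingly small for δ > 0 and is dropped in the standard sample-size formula.)
δ = d·√(n/2) ⇒ n = 2(δ/d)² = 2 × (3.083 / 0.96)² = 20.63.
Round up to the next whole unit.

n = 21 per group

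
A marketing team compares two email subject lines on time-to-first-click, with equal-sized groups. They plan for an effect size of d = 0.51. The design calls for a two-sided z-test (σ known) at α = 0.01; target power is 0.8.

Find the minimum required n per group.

n = 90 per group

For power 0.8 need Φ(δ − z_{0.005}) = 0.8, so δ = z_{0.005} + z_{0.20} = 2.576 + 0.842 = 3.417.
(Ignoring the negligible lower-tail rejection probability gives the usual closed-form inversion.)
δ = d·√(n/2) ⇒ n = 2(δ/d)² = 2 × (3.417 / 0.51)² = 89.80.
Round up to the next whole unit.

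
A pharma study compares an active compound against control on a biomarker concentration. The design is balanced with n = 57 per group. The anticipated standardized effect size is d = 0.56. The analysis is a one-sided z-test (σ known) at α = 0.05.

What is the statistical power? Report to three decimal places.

Power ≈ 0.911

Noncentrality parameter: δ = d·√(n/2) = 0.56 × √(57/2) = 2.9896
One-sided α = 0.05 → critical value z_{0.05} = 1.645.
Power = Φ(δ − 1.645) = Φ(1.345) = 0.9106.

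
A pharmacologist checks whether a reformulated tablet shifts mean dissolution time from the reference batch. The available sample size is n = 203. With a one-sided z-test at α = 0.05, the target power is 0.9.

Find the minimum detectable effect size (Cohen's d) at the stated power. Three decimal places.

Need Φ(δ − 1.645) = 0.9, so δ = 1.645 + 1.282 = 2.926.
δ = d·√n ⇒ d = δ/√n = 2.926/√203 = 0.2054.

d ≈ 0.205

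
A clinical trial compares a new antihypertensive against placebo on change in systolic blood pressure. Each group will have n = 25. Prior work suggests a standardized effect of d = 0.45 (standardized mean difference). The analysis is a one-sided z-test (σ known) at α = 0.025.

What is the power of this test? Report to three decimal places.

Power ≈ 0.356

Noncentrality parameter: δ = d·√(n/2) = 0.45 × √(25/2) = 1.5910
Critical value for a one-sided test at α = 0.025: z_α = 1.960.
Power = Φ(δ − 1.960) = Φ(-0.369) = 0.3561.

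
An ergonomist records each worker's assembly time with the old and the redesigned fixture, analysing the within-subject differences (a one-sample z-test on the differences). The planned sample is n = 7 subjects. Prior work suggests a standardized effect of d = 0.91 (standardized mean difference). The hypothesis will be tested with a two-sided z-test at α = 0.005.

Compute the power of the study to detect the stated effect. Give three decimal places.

Noncentrality parameter: λ = d·√n = 0.91 × √7 = 2.4076
Critical value for a two-sided test at α = 0.005: z_{α/2} = 2.807.
Power = Φ(λ − 2.807) + Φ(−λ − 2.807) = Φ(-0.399) + Φ(-5.215) = 0.3448 + 0.0000 = 0.3448.

Power ≈ 0.345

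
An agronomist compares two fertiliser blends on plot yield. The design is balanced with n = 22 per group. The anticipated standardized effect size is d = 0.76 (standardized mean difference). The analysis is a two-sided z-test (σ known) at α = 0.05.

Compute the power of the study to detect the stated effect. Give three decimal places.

Noncentrality parameter: δ = d·√(n/2) = 0.76 × √(22/2) = 2.5206
Critical value for a two-sided test at α = 0.05: z_{α/2} = 1.960.
Power = Φ(δ − 1.960) + Φ(−δ − 1.960) = Φ(0.561) + Φ(-4.481) = 0.7125 + 0.0000 = 0.7125.

Power ≈ 0.712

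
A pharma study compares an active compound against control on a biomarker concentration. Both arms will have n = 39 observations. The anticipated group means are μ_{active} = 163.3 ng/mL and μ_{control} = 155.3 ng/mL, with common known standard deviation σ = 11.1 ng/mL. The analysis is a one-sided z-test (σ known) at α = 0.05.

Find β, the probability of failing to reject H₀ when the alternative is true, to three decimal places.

β ≈ 0.062

Standardized effect: d = |μ_{active} − μ_{control}| / σ = |163.3 − 155.3| / 11.1 = 0.7207
Noncentrality parameter: λ = d·√(n/2) = 0.7207 × √(39/2) = 3.1826
One-sided α = 0.05 → critical value z_{0.05} = 1.645.
Power = Φ(λ − 1.645) = Φ(1.538) = 0.9379.
Type II error: β = 1 − power = 1 − 0.9379 = 0.0621.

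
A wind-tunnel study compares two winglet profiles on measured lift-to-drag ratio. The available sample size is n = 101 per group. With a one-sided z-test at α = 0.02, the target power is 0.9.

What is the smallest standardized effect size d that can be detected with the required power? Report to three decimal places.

Need Φ(δ − 2.054) = 0.9, so δ = 2.054 + 1.282 = 3.335.
δ = d·√(n/2) ⇒ d = δ/√(n/2) = 3.335/√(101/2) = 0.4693.

d ≈ 0.469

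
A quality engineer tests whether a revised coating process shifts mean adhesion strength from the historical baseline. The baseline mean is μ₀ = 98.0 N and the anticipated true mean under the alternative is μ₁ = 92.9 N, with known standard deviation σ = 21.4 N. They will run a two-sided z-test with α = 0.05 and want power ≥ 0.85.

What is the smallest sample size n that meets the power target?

Standardized effect: d = |μ₁ − μ₀| / σ = |92.9 − 98.0| / 21.4 = 0.2383
Set Φ(δ − 1.960) = 0.85; then δ − 1.960 = Φ⁻¹(0.85) = 1.036, giving δ = 2.996.
(For δ > 0 the lower-tail rejection region contributes negligibly to power, so the one-term inversion is standard.)
δ = d·√n ⇒ n = (δ/d)² = (2.996 / 0.2383)² = 158.08.
Round up to the next whole unit.

n = 159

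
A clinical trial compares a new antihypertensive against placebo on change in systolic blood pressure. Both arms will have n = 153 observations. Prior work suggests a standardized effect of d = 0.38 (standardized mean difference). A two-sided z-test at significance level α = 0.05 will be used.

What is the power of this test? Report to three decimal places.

Power ≈ 0.914

Noncentrality parameter: δ = d·√(n/2) = 0.38 × √(153/2) = 3.3236
Two-sided α = 0.05 → critical value z_{0.025} = 1.960.
Power = Φ(δ − 1.960) + Φ(−δ − 1.960) = Φ(1.364) + Φ(-5.284) = 0.9137 + 0.0000 = 0.9137.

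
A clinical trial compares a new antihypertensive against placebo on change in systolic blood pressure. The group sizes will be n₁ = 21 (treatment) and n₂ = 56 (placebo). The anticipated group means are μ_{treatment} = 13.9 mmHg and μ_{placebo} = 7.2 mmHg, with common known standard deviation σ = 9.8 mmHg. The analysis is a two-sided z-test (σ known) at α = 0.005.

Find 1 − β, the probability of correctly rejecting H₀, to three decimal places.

Power ≈ 0.446

Standardized effect: d = |μ_{treatment} − μ_{placebo}| / σ = |13.9 − 7.2| / 9.8 = 0.6837
Noncentrality parameter: δ = d / √(1/n₁ + 1/n₂) = 0.6837 / √(1/21 + 1/56) = 2.6718
Critical value for a two-sided test at α = 0.005: z_{α/2} = 2.807.
Power = Φ(δ − 2.807) + Φ(−δ − 2.807) = Φ(-0.135) + Φ(-5.479) = 0.4462 + 0.0000 = 0.4462.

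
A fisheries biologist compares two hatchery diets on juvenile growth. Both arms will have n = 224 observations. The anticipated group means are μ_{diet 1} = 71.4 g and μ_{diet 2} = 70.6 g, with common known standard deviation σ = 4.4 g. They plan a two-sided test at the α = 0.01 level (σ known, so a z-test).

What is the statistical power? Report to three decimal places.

Standardized effect: d = |μ_{diet 1} − μ_{diet 2}| / σ = |71.4 − 70.6| / 4.4 = 0.1818
Noncentrality parameter: δ = d·√(n/2) = 0.1818 × √(224/2) = 1.9242
Critical value for a two-sided test at α = 0.01: z_{α/2} = 2.576.
Power = Φ(δ − 2.576) + Φ(−δ − 2.576) = Φ(-0.652) + Φ(-4.500) = 0.2573 + 0.0000 = 0.2573.

Power ≈ 0.257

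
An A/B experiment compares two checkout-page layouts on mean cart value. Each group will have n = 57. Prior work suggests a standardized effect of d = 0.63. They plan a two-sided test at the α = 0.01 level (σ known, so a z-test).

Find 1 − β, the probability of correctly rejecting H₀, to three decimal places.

Noncentrality parameter: δ = d·√(n/2) = 0.63 × √(57/2) = 3.3633
Critical value for a two-sided test at α = 0.01: z_{α/2} = 2.576.
Power = Φ(δ − 2.576) + Φ(−δ − 2.576) = Φ(0.787) + Φ(-5.939) = 0.7845 + 0.0000 = 0.7845.

Power ≈ 0.784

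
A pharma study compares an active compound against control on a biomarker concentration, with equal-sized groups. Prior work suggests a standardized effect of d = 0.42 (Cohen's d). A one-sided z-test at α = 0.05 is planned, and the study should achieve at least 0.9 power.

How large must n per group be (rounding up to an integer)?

n = 98 per group

For power 0.9 need Φ(δ − z_{0.05}) = 0.9, so δ = z_{0.05} + z_{0.10} = 1.645 + 1.282 = 2.926.
δ = d·√(n/2) ⇒ n = 2(δ/d)² = 2 × (2.926 / 0.42)² = 97.10.
Rounding up, n = 98 per group.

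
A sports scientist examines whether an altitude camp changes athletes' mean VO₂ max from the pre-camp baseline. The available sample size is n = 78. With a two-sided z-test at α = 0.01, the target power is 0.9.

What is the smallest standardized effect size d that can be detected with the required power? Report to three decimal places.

Required noncentrality: δ = z_{0.005} + z_{0.10} = 2.576 + 1.282 = 3.857.
(Lower-tail contribution to power is negligible for δ > 0.)
δ = d·√n ⇒ d = δ/√n = 3.857/√78 = 0.4368.

d ≈ 0.437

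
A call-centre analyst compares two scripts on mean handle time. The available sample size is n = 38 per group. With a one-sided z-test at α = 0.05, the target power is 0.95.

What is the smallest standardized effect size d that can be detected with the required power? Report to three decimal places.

d ≈ 0.755

Required noncentrality: δ = z_{0.05} + z_{0.05} = 1.645 + 1.645 = 3.290.
δ = d·√(n/2) ⇒ d = δ/√(n/2) = 3.290/√(38/2) = 0.7547.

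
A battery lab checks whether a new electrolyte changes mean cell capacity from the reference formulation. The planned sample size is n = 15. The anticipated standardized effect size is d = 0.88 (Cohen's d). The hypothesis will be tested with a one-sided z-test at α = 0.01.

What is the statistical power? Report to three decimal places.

Noncentrality parameter: δ = d·√n = 0.88 × √15 = 3.4082
One-sided α = 0.01 → critical value z_{0.01} = 2.326.
Power = P(Z > 2.326 − δ) = Φ(1.082) = 0.8603.

Power ≈ 0.860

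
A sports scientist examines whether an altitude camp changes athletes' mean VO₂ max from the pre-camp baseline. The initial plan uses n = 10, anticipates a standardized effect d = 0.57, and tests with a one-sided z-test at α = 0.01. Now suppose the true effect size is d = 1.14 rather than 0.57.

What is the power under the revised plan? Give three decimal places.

With d = 1.14: δ = d·√n = 1.14 × √10 = 3.6050. Critical value z_{0.01} = 2.326.
Revised power = P(Z > 2.326 − δ) = Φ(1.279) = 0.8995.

Power ≈ 0.899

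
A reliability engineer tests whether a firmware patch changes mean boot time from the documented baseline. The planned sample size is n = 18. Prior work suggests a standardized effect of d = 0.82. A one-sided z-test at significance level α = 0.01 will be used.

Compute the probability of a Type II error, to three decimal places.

Noncentrality parameter: δ = d·√n = 0.82 × √18 = 3.4790
One-sided α = 0.01 → critical value z_{0.01} = 2.326.
Power = Φ(δ − 2.326) = Φ(1.153) = 0.8755.
Type II error: β = 1 − power = 1 − 0.8755 = 0.1245.

β ≈ 0.125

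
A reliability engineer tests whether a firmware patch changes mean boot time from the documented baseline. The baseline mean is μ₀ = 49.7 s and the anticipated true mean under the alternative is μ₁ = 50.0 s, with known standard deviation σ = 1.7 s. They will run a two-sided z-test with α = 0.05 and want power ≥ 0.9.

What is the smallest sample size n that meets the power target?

Standardized effect: d = |μ₁ − μ₀| / σ = |50.0 − 49.7| / 1.7 = 0.1765
Set Φ(δ − 1.960) = 0.9; then δ − 1.960 = Φ⁻¹(0.9) = 1.282, giving δ = 3.242.
(Ignoring the negligible lower-tail rejection probability gives the usual closed-form inversion.)
δ = d·√n ⇒ n = (δ/d)² = (3.242 / 0.1765)² = 337.41.
Rounding up, n = 338.

n = 338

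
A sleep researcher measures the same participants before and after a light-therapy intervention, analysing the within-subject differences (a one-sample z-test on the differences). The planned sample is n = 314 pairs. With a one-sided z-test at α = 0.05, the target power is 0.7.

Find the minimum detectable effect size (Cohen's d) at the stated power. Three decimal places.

d ≈ 0.122

Need Φ(δ − 1.645) = 0.7, so δ = 1.645 + 0.524 = 2.169.
δ = d·√n ⇒ d = δ/√n = 2.169/√314 = 0.1224.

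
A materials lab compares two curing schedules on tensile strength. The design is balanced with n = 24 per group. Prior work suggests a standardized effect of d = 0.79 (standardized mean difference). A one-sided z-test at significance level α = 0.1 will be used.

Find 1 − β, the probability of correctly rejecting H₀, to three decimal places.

Noncentrality parameter: δ = d·√(n/2) = 0.79 × √(24/2) = 2.7366
Critical value for a one-sided test at α = 0.1: z_α = 1.282.
Power = P(Z > 1.282 − δ) = Φ(1.455) = 0.9272.

Power ≈ 0.927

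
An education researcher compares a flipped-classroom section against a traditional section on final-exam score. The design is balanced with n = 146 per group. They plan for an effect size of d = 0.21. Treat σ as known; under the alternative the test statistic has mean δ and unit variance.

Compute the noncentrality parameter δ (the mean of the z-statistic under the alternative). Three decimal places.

The noncentrality parameter scales effect size by the design's sample-size factor: δ = d·√(n/2) = 0.21 × √(146/2) = 1.7942

δ ≈ 1.794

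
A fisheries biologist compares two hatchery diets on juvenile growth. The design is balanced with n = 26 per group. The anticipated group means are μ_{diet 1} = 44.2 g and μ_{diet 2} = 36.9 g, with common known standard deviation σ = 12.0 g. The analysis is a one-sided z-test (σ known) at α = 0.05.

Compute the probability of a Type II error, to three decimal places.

Standardized effect: d = |μ_{diet 1} − μ_{diet 2}| / σ = |44.2 − 36.9| / 12.0 = 0.6083
Noncentrality parameter: δ = d·√(n/2) = 0.6083 × √(26/2) = 2.1934
Critical value for a one-sided test at α = 0.05: z_α = 1.645.
Power = Φ(δ − 1.645) = Φ(0.549) = 0.7083.
Type II error: β = 1 − power = 1 − 0.7083 = 0.2917.

β ≈ 0.292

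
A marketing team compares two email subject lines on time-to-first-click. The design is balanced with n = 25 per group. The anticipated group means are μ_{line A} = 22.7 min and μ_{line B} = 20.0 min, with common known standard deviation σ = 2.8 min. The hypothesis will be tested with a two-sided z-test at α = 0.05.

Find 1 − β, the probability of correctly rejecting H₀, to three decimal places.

Standardized effect: d = |μ_{line A} − μ_{line B}| / σ = |22.7 − 20.0| / 2.8 = 0.9643
Noncentrality parameter: δ = d·√(n/2) = 0.9643 × √(25/2) = 3.4093
Critical value for a two-sided test at α = 0.05: z_{α/2} = 1.960.
Power = Φ(δ − 1.960) + Φ(−δ − 1.960) = Φ(1.449) + Φ(-5.369) = 0.9264 + 0.0000 = 0.9264.

Power ≈ 0.926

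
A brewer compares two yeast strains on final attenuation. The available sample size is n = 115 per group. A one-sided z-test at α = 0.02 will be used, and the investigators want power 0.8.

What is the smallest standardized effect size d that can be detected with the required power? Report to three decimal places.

Need Φ(δ − 2.054) = 0.8, so δ = 2.054 + 0.842 = 2.895.
δ = d·√(n/2) ⇒ d = δ/√(n/2) = 2.895/√(115/2) = 0.3818.

d ≈ 0.382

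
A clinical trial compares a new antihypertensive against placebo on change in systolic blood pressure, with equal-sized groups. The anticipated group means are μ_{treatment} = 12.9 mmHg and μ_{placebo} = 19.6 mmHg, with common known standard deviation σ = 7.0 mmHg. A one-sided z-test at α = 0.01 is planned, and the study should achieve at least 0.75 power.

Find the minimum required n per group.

Standardized effect: d = |μ_{treatment} − μ_{placebo}| / σ = |12.9 − 19.6| / 7.0 = 0.9571
For power 0.75 need Φ(δ − z_{0.01}) = 0.75, so δ = z_{0.01} + z_{0.25} = 2.326 + 0.674 = 3.001.
δ = d·√(n/2) ⇒ n = 2(δ/d)² = 2 × (3.001 / 0.9571)² = 19.66.
Round up to the next whole unit.

n = 20 per group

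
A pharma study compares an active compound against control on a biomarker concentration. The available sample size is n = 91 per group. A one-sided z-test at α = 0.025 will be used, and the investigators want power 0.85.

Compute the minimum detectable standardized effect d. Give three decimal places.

Need Φ(δ − 1.960) = 0.85, so δ = 1.960 + 1.036 = 2.996.
δ = d·√(n/2) ⇒ d = δ/√(n/2) = 2.996/√(91/2) = 0.4442.

d ≈ 0.444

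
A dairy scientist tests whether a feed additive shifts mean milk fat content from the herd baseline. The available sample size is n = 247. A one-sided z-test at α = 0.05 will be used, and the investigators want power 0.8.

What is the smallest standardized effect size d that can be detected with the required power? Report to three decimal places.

Required noncentrality: δ = z_{0.05} + z_{0.20} = 1.645 + 0.842 = 2.486.
δ = d·√n ⇒ d = δ/√n = 2.486/√247 = 0.1582.

d ≈ 0.158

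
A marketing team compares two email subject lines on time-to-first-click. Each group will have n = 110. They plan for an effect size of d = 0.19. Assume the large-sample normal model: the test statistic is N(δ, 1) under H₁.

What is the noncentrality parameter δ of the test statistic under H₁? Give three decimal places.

δ ≈ 1.409

δ = d·√(n/2) = 0.19 × √(110/2) = 1.4091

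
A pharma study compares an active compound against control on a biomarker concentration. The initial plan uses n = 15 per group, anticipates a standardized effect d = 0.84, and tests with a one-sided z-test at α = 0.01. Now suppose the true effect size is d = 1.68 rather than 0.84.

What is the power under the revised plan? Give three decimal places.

Power ≈ 0.989

With d = 1.68: δ = d·√(n/2) = 1.68 × √(15/2) = 4.6009. Critical value z_{0.01} = 2.326.
Revised power = P(Z > 2.326 − δ) = Φ(2.275) = 0.9885.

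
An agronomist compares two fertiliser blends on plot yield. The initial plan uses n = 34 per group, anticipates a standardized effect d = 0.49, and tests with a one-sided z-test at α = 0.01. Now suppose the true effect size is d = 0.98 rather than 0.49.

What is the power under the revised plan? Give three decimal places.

With d = 0.98: δ = d·√(n/2) = 0.98 × √(34/2) = 4.0406. Critical value z_{0.01} = 2.326.
Revised power = P(Z > 2.326 − δ) = Φ(1.714) = 0.9568.

Power ≈ 0.957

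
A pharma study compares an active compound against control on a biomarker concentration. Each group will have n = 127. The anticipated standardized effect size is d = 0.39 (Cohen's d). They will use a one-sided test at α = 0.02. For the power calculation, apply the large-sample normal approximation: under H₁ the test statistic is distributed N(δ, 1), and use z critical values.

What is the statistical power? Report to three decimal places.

Noncentrality parameter: δ = d·√(n/2) = 0.39 × √(127/2) = 3.1078
One-sided α = 0.02 → critical value z_{0.02} = 2.054.
Power = P(Z > 2.054 − δ) = Φ(1.054) = 0.8541.

Power ≈ 0.854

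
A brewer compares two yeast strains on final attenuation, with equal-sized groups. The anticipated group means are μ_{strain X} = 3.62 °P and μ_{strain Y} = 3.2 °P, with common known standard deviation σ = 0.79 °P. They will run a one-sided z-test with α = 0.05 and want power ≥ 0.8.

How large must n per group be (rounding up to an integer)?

Standardized effect: d = |μ_{strain X} − μ_{strain Y}| / σ = |3.62 − 3.2| / 0.79 = 0.5316
Set Φ(δ − 1.645) = 0.8; then δ − 1.645 = Φ⁻¹(0.8) = 0.842, giving δ = 2.486.
δ = d·√(n/2) ⇒ n = 2(δ/d)² = 2 × (2.486 / 0.5316)² = 43.75.
Rounding up, n = 44 per group.

n = 44 per group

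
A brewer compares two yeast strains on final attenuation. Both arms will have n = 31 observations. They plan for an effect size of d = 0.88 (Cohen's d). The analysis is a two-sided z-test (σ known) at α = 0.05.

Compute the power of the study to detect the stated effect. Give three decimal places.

Power ≈ 0.934

Noncentrality parameter: δ = d·√(n/2) = 0.88 × √(31/2) = 3.4646
Two-sided α = 0.05 → critical value z_{0.025} = 1.960.
Power = Φ(δ − 1.960) + Φ(−δ − 1.960) = Φ(1.505) + Φ(-5.425) = 0.9338 + 0.0000 = 0.9338.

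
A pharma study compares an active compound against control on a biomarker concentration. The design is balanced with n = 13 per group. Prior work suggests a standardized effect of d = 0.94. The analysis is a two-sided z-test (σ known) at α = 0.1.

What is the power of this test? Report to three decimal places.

Power ≈ 0.774

Noncentrality parameter: δ = d·√(n/2) = 0.94 × √(13/2) = 2.3965
Critical value for a two-sided test at α = 0.1: z_{α/2} = 1.645.
Power = Φ(δ − 1.645) + Φ(−δ − 1.645) = Φ(0.752) + Φ(-4.041) = 0.7739 + 0.0000 = 0.7739.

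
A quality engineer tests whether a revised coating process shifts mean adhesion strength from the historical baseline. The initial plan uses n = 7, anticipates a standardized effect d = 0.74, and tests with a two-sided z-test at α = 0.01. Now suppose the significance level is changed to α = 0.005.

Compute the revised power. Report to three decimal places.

Power ≈ 0.198

δ = d·√n = 0.74 × √7 = 1.9579 (unchanged). New critical value: z_{0.0025} = 2.807.
Revised power = Φ(δ − 2.807) + Φ(−δ − 2.807) = Φ(-0.849) + Φ(-4.765) = 0.1979 + 0.0000 = 0.1979.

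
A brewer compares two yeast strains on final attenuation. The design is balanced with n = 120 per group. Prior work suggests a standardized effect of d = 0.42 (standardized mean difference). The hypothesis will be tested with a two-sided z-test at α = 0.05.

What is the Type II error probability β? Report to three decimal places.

Noncentrality parameter: δ = d·√(n/2) = 0.42 × √(120/2) = 3.2533
Critical value for a two-sided test at α = 0.05: z_{α/2} = 1.960.
Power = Φ(δ − 1.960) + Φ(−δ − 1.960) = Φ(1.293) + Φ(-5.213) = 0.9021 + 0.0000 = 0.9021.
Type II error: β = 1 − power = 1 − 0.9021 = 0.0979.

β ≈ 0.098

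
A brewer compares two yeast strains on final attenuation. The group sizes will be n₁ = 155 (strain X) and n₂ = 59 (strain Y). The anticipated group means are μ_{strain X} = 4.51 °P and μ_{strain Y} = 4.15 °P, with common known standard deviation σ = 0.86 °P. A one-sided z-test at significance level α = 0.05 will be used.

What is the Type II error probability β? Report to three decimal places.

Standardized effect: d = |μ_{strain X} − μ_{strain Y}| / σ = |4.51 − 4.15| / 0.86 = 0.4186
Noncentrality parameter: δ = d / √(1/n₁ + 1/n₂) = 0.4186 / √(1/155 + 1/59) = 2.7365
One-sided α = 0.05 → critical value z_{0.05} = 1.645.
Power = Φ(δ − 1.645) = Φ(1.092) = 0.8625.
Type II error: β = 1 − power = 1 − 0.8625 = 0.1375.

β ≈ 0.138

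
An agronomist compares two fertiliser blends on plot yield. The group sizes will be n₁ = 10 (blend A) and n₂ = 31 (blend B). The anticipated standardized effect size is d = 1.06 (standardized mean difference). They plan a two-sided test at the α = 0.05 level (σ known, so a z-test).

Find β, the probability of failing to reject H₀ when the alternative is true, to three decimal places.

β ≈ 0.170

Noncentrality parameter: δ = d / √(1/n₁ + 1/n₂) = 1.06 / √(1/10 + 1/31) = 2.9147
Critical value for a two-sided test at α = 0.05: z_{α/2} = 1.960.
Power = Φ(δ − 1.960) + Φ(−δ − 1.960) = Φ(0.955) + Φ(-4.875) = 0.8301 + 0.0000 = 0.8301.
Type II error: β = 1 − power = 1 − 0.8301 = 0.1699.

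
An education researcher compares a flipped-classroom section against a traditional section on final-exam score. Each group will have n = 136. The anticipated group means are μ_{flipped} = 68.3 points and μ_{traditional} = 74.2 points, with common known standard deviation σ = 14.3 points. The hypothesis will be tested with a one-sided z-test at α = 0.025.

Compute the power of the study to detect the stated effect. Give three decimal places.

Standardized effect: d = |μ_{flipped} − μ_{traditional}| / σ = |68.3 − 74.2| / 14.3 = 0.4126
Noncentrality parameter: δ = d·√(n/2) = 0.4126 × √(136/2) = 3.4023
One-sided α = 0.025 → critical value z_{0.025} = 1.960.
Power = P(Z > 1.960 − δ) = Φ(1.442) = 0.9254.

Power ≈ 0.925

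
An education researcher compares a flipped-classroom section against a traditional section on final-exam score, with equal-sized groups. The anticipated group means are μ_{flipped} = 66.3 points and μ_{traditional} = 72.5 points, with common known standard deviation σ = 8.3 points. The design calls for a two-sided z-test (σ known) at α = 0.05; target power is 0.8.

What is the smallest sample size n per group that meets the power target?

Standardized effect: d = |μ_{flipped} − μ_{traditional}| / σ = |66.3 − 72.5| / 8.3 = 0.7470
For power 0.8 need Φ(δ − z_{0.025}) = 0.8, so δ = z_{0.025} + z_{0.20} = 1.960 + 0.842 = 2.802.
(The Φ(−δ − z_{α/2}) term is vanishingly small for δ > 0 and is dropped in the standard sample-size formula.)
δ = d·√(n/2) ⇒ n = 2(δ/d)² = 2 × (2.802 / 0.7470)² = 28.13.
Round up to the next whole unit.

n = 29 per group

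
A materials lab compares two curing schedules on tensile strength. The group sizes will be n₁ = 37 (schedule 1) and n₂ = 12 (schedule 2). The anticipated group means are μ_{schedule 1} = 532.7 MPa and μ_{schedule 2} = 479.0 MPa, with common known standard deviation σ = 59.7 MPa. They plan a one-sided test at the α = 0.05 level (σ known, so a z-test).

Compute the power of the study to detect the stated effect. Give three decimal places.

Standardized effect: d = |μ_{schedule 1} − μ_{schedule 2}| / σ = |532.7 − 479.0| / 59.7 = 0.8995
Noncentrality parameter: δ = d / √(1/n₁ + 1/n₂) = 0.8995 / √(1/37 + 1/12) = 2.7077
Critical value for a one-sided test at α = 0.05: z_α = 1.645.
Power = Φ(δ − 1.645) = Φ(1.063) = 0.8561.

Power ≈ 0.856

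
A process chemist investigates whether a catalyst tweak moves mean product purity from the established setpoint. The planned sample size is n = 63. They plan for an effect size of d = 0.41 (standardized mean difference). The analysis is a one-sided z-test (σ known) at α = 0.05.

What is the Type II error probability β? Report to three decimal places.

β ≈ 0.054

Noncentrality parameter: λ = d·√n = 0.41 × √63 = 3.2543
One-sided α = 0.05 → critical value z_{0.05} = 1.645.
Power = P(Z > 1.645 − λ) = Φ(1.609) = 0.9462.
Type II error: β = 1 − power = 1 − 0.9462 = 0.0538.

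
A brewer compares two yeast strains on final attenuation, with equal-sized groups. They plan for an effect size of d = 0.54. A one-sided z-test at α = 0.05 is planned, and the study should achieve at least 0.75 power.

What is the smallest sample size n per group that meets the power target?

n = 37 per group

Set Φ(δ − 1.645) = 0.75; then δ − 1.645 = Φ⁻¹(0.75) = 0.674, giving δ = 2.319.
δ = d·√(n/2) ⇒ n = 2(δ/d)² = 2 × (2.319 / 0.54)² = 36.90.
Round up to the next whole unit.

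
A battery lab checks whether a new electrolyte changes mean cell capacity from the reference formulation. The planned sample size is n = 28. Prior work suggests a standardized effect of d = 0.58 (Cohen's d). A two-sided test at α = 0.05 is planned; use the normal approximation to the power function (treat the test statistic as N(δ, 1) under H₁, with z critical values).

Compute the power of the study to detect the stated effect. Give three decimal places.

Noncentrality parameter: δ = d·√n = 0.58 × √28 = 3.0691
Two-sided α = 0.05 → critical value z_{0.025} = 1.960.
Power = Φ(δ − 1.960) + Φ(−δ − 1.960) = Φ(1.109) + Φ(-5.029) = 0.8663 + 0.0000 = 0.8663.

Power ≈ 0.866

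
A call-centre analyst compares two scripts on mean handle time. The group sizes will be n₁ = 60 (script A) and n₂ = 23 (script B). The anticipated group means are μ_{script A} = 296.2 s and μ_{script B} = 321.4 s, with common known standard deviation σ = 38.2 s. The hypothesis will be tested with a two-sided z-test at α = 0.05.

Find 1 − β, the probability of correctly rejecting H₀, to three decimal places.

Standardized effect: d = |μ_{script A} − μ_{script B}| / σ = |296.2 − 321.4| / 38.2 = 0.6597
Noncentrality parameter: δ = d / √(1/n₁ + 1/n₂) = 0.6597 / √(1/60 + 1/23) = 2.6899
Critical value for a two-sided test at α = 0.05: z_{α/2} = 1.960.
Power = Φ(δ − 1.960) + Φ(−δ − 1.960) = Φ(0.730) + Φ(-4.650) = 0.7673 + 0.0000 = 0.7673.

Power ≈ 0.767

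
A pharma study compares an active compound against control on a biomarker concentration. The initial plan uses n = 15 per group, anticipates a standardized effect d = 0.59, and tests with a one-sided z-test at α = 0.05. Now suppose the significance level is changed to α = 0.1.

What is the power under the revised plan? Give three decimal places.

δ = d·√(n/2) = 0.59 × √(15/2) = 1.6158 (unchanged). New critical value: z_{0.1} = 1.282.
Revised power = P(Z > 1.282 − δ) = Φ(0.334) = 0.6309.

Power ≈ 0.631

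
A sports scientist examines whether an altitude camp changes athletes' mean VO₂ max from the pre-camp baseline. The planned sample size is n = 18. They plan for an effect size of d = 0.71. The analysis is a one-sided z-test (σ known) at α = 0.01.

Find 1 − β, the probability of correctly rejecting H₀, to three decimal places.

Noncentrality parameter: δ = d·√n = 0.71 × √18 = 3.0123
Critical value for a one-sided test at α = 0.01: z_α = 2.326.
Power = Φ(δ − 2.326) = Φ(0.686) = 0.7536.

Power ≈ 0.754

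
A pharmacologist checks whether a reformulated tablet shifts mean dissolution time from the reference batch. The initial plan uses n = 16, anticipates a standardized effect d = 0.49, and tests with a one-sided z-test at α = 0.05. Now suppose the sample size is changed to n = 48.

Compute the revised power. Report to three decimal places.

With n = 48: δ = d·√n = 0.49 × √48 = 3.3948. Critical value z_{0.05} = 1.645.
Revised power = P(Z > 1.645 − δ) = Φ(1.750) = 0.9599.

Power ≈ 0.960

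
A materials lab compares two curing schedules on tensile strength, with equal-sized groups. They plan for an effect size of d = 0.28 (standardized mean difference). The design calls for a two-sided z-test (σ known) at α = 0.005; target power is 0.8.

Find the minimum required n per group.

n = 340 per group

Set Φ(δ − 2.807) = 0.8; then δ − 2.807 = Φ⁻¹(0.8) = 0.842, giving δ = 3.649.
(The Φ(−δ − z_{α/2}) term is vanishingly small for δ > 0 and is dropped in the standard sample-size formula.)
δ = d·√(n/2) ⇒ n = 2(δ/d)² = 2 × (3.649 / 0.28)² = 339.61.
Rounding up, n = 340 per group.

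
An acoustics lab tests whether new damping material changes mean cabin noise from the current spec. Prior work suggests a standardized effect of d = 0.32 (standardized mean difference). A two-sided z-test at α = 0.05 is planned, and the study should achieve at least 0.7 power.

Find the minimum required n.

Set Φ(δ − 1.960) = 0.7; then δ − 1.960 = Φ⁻¹(0.7) = 0.524, giving δ = 2.484.
(Ignoring the negligible lower-tail rejection probability gives the usual closed-form inversion.)
δ = d·√n ⇒ n = (δ/d)² = (2.484 / 0.32)² = 60.27.
Rounding up, n = 61.

n = 61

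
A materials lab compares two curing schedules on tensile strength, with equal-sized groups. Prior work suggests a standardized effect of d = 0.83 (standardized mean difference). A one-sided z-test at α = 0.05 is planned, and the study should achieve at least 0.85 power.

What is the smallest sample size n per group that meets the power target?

n = 21 per group

Set Φ(δ − 1.645) = 0.85; then δ − 1.645 = Φ⁻¹(0.85) = 1.036, giving δ = 2.681.
δ = d·√(n/2) ⇒ n = 2(δ/d)² = 2 × (2.681 / 0.83)² = 20.87.
Round up to the next whole unit.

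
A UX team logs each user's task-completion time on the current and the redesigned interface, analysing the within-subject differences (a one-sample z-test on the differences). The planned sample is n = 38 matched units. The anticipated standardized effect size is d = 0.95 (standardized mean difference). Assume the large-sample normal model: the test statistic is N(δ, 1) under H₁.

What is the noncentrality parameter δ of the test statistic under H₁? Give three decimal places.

The noncentrality parameter scales effect size by the design's sample-size factor: δ = d·√n = 0.95 × √38 = 5.8562

δ ≈ 5.856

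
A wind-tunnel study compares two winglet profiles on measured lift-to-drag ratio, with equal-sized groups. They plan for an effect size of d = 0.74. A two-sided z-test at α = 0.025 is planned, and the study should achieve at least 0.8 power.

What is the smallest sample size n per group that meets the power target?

n = 35 per group

For power 0.8 need Φ(δ − z_{0.0125}) = 0.8, so δ = z_{0.0125} + z_{0.20} = 2.241 + 0.842 = 3.083.
(For δ > 0 the lower-tail rejection region contributes negligibly to power, so the one-term inversion is standard.)
δ = d·√(n/2) ⇒ n = 2(δ/d)² = 2 × (3.083 / 0.74)² = 34.72.
Rounding up, n = 35 per group.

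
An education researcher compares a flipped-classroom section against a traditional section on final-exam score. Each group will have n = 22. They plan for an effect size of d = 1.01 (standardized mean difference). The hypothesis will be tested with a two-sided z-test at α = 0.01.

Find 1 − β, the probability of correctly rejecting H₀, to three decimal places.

Power ≈ 0.781

Noncentrality parameter: δ = d·√(n/2) = 1.01 × √(22/2) = 3.3498
Two-sided α = 0.01 → critical value z_{0.005} = 2.576.
Power = Φ(δ − 2.576) + Φ(−δ − 2.576) = Φ(0.774) + Φ(-5.926) = 0.7805 + 0.0000 = 0.7805.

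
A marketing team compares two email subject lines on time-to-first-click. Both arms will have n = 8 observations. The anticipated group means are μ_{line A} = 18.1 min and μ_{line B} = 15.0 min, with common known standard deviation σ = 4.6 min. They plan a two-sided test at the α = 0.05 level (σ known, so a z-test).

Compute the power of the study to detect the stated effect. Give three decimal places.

Power ≈ 0.271

Standardized effect: d = |μ_{line A} − μ_{line B}| / σ = |18.1 − 15.0| / 4.6 = 0.6739
Noncentrality parameter: δ = d·√(n/2) = 0.6739 × √(8/2) = 1.3478
Critical value for a two-sided test at α = 0.05: z_{α/2} = 1.960.
Power = Φ(δ − 1.960) + Φ(−δ − 1.960) = Φ(-0.612) + Φ(-3.308) = 0.2702 + 0.0005 = 0.2707.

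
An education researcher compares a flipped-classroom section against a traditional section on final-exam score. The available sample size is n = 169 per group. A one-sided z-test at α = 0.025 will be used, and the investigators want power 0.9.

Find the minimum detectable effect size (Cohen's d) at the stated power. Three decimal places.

d ≈ 0.353

Required noncentrality: δ = z_{0.025} + z_{0.10} = 1.960 + 1.282 = 3.242.
δ = d·√(n/2) ⇒ d = δ/√(n/2) = 3.242/√(169/2) = 0.3526.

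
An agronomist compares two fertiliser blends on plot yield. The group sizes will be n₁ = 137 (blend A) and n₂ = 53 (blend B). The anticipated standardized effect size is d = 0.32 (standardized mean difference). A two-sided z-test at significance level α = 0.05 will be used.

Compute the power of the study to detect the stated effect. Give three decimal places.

Noncentrality parameter: δ = d / √(1/n₁ + 1/n₂) = 0.32 / √(1/137 + 1/53) = 1.9782
Two-sided α = 0.05 → critical value z_{0.025} = 1.960.
Power = Φ(δ − 1.960) + Φ(−δ − 1.960) = Φ(0.018) + Φ(-3.938) = 0.5073 + 0.0000 = 0.5073.

Power ≈ 0.507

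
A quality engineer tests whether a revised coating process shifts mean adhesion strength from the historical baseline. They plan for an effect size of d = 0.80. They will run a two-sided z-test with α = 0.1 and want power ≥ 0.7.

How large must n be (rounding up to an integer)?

n = 8

For power 0.7 need Φ(δ − z_{0.05}) = 0.7, so δ = z_{0.05} + z_{0.30} = 1.645 + 0.524 = 2.169.
(For δ > 0 the lower-tail rejection region contributes negligibly to power, so the one-term inversion is standard.)
δ = d·√n ⇒ n = (δ/d)² = (2.169 / 0.80)² = 7.35.
Rounding up, n = 8.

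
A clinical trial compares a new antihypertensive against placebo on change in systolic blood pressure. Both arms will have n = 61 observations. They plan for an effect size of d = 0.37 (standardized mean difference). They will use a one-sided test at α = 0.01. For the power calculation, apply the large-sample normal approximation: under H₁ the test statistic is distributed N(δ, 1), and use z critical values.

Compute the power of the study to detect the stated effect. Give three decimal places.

Noncentrality parameter: δ = d·√(n/2) = 0.37 × √(61/2) = 2.0434
Critical value for a one-sided test at α = 0.01: z_α = 2.326.
Power = Φ(δ − 2.326) = Φ(-0.283) = 0.3886.

Power ≈ 0.389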